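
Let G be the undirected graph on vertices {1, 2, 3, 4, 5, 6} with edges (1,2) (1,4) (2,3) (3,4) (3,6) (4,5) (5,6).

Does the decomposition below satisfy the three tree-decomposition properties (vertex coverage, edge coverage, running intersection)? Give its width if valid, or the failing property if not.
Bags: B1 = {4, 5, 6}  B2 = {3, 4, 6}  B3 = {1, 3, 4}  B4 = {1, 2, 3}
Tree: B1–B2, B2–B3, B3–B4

Every vertex of G appears in some bag (union = {1, 2, 3, 4, 5, 6}); every edge is covered by a bag; and for each vertex v the set of bags containing v is connected in the bag tree. The decomposition is therefore valid. The largest bag has 3 vertices, so the width is 2.

Yes; width 2.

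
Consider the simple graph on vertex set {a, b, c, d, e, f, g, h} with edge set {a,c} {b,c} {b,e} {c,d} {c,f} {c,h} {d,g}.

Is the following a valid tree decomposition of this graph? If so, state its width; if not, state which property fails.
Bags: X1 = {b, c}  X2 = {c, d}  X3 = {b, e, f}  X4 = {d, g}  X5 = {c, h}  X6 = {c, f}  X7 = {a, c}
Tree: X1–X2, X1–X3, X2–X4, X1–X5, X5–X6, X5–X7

A tree decomposition must satisfy three properties: every vertex lies in some bag; for every edge, both endpoints lie together in some bag; and for every vertex, the bags containing it form a connected subtree. Here bags containing vertex f are not connected in the tree, so the decomposition is invalid.

No — bags containing vertex f are not connected in the tree.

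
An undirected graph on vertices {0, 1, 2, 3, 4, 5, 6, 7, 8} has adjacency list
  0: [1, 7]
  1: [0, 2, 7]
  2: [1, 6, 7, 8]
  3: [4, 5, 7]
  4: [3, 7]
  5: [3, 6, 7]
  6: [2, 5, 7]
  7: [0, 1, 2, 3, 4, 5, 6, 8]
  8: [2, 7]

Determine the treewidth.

A width-2 tree decomposition is:
Bags: B1 = {3, 5, 7}  B2 = {5, 6, 7}  B3 = {2, 6, 7}  B4 = {1, 2, 7}  B5 = {2, 7, 8}  B6 = {3, 4, 7}  B7 = {0, 1, 7}
Tree: B1–B2, B2–B3, B3–B4, B4–B5, B1–B6, B4–B7
The largest bag has 3 vertices, giving width 2; this decomposition certifies tw(G) ≤ 2. Conversely, {0, 1, 7} is a clique of size 3, and the vertices of any clique must share a bag in every tree decomposition; so some bag has ≥ 3 vertices and tw(G) ≥ 2. Combining the bounds, tw(G) = 2.

2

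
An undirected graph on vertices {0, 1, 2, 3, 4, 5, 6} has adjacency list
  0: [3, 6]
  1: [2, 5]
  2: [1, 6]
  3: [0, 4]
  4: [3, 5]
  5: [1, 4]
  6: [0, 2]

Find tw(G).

A width-2 tree decomposition is:
Bags: B1 = {0, 2, 6}  B2 = {0, 1, 2}  B3 = {0, 1, 5}  B4 = {0, 4, 5}  B5 = {0, 3, 4}
Tree: B1–B2, B2–B3, B3–B4, B4–B5
The largest bag has 3 vertices, giving width 2; this decomposition certifies tw(G) ≤ 2. Since 0–6–2–1–5–4–3–0 is a cycle in G, G is not acyclic. Forests are exactly the graphs of treewidth ≤ 1, so tw(G) ≥ 2. The upper and lower bounds meet at 2, so that is the treewidth.

2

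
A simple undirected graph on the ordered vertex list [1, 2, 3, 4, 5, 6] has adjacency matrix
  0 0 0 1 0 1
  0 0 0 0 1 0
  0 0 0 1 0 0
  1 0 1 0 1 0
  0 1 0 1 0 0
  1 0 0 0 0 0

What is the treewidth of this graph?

A width-1 tree decomposition is:
Bags: B1 = {2, 5}  B2 = {4, 5}  B3 = {3, 4}  B4 = {1, 4}  B5 = {1, 6}
Tree: B1–B2, B2–B3, B2–B4, B4–B5
The largest bag has 2 vertices, giving width 1; this decomposition certifies tw(G) ≤ 1. G has an edge, so its treewidth is at least 1. The upper and lower bounds meet at 1, so that is the treewidth.

1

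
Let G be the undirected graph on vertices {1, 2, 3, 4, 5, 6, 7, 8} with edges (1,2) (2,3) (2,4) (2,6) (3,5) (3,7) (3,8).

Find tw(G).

1

A width-1 tree decomposition is:
Bags: B1 = {2, 3}  B2 = {2, 4}  B3 = {3, 8}  B4 = {3, 5}  B5 = {2, 6}  B6 = {3, 7}  B7 = {1, 2}
Tree: B1–B2, B1–B3, B3–B4, B1–B5, B1–B6, B1–B7
Every bag has size at most 2, so the width is 2 − 1 = 1 and tw(G) ≤ 1. Any graph with an edge has treewidth ≥ 1, and G has the edge 3–2. Combining the bounds, tw(G) = 1.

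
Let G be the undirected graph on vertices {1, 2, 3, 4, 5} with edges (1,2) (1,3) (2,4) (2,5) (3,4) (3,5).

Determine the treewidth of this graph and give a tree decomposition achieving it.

The largest bag has 3 vertices, giving width 2; this decomposition certifies tw(G) ≤ 2. Since 2–4–3–1–2 is a cycle in G, G is not acyclic. Forests are exactly the graphs of treewidth ≤ 1, so tw(G) ≥ 2. Therefore the treewidth is 2.

Treewidth 2.
Bags: B1 = {2, 3, 4}  B2 = {1, 2, 3}  B3 = {2, 3, 5}
Tree: B1–B2, B2–B3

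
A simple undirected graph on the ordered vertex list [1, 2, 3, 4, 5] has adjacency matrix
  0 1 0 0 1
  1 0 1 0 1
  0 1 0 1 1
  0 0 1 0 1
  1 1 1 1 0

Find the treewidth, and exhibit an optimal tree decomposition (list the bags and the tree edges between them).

Every bag has size at most 3, so the width is 3 − 1 = 2 and tw(G) ≤ 2. For the lower bound, the 3 vertices {1, 2, 5} are pairwise adjacent, and any tree decomposition puts a clique entirely inside one bag — forcing width ≥ 2. The upper and lower bounds meet at 2, so that is the treewidth.

Treewidth 2.
One optimal decomposition is:
Bags: B1 = {1, 2, 5}  B2 = {2, 3, 5}  B3 = {3, 4, 5}
Tree: B1–B2, B2–B3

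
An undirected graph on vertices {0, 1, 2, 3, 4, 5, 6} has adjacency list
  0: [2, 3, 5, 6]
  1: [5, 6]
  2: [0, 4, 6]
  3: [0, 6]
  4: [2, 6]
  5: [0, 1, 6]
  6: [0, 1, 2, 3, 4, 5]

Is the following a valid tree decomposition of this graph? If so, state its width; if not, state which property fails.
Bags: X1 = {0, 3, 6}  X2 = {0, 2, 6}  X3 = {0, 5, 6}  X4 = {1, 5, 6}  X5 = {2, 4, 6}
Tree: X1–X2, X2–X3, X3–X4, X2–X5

Yes; width 2.

Checking the three conditions: (i) the bags cover all of {0, 1, 2, 3, 4, 5, 6}; (ii) for each edge, some bag contains both endpoints; (iii) the bags containing any fixed vertex form a subtree. All hold, so the decomposition is valid with width 3 − 1 = 2.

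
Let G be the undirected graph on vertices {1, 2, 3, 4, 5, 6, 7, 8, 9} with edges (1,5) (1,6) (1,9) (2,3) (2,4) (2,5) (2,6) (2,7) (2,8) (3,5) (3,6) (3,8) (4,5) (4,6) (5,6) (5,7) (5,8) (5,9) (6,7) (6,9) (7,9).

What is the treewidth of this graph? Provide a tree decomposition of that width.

Every bag has size at most 4, so the width is 4 − 1 = 3 and tw(G) ≤ 3. On the other hand G contains the 4-clique {2, 3, 5, 8}. A clique must lie in a single bag of any decomposition, so no decomposition can have width below 3. Combining the bounds, tw(G) = 3.

Treewidth 3.
One optimal decomposition is:
Bags: B1 = {2, 5, 6, 7}  B2 = {2, 4, 5, 6}  B3 = {2, 3, 5, 6}  B4 = {5, 6, 7, 9}  B5 = {1, 5, 6, 9}  B6 = {2, 3, 5, 8}
Tree: B1–B2, B2–B3, B1–B4, B4–B5, B3–B6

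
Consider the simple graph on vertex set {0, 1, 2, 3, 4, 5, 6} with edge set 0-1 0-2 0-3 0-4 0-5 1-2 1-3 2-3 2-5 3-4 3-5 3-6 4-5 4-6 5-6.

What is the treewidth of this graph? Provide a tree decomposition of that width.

Each bag holds 4 vertices, so the decomposition has width 3, which upper-bounds the treewidth. Conversely, {0, 1, 2, 3} is a clique of size 4, and the vertices of any clique must share a bag in every tree decomposition; so some bag has ≥ 4 vertices and tw(G) ≥ 3. Hence tw(G) = 3 exactly.

Treewidth 3.
One such decomposition:
Bags: B1 = {3, 4, 5, 6}  B2 = {0, 3, 4, 5}  B3 = {0, 2, 3, 5}  B4 = {0, 1, 2, 3}
Tree: B1–B2, B2–B3, B3–B4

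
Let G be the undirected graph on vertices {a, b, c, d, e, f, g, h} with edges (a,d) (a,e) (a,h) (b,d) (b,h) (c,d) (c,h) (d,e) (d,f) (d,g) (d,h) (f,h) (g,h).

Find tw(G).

A width-2 tree decomposition is:
Bags: B1 = {a, d, h}  B2 = {d, f, h}  B3 = {b, d, h}  B4 = {a, d, e}  B5 = {c, d, h}  B6 = {d, g, h}
Tree: B1–B2, B1–B3, B1–B4, B3–B5, B1–B6
Every bag has size at most 3, so the width is 3 − 1 = 2 and tw(G) ≤ 2. On the other hand G contains the 3-clique {a, d, e}. A clique must lie in a single bag of any decomposition, so no decomposition can have width below 2. Hence tw(G) = 2 exactly.

2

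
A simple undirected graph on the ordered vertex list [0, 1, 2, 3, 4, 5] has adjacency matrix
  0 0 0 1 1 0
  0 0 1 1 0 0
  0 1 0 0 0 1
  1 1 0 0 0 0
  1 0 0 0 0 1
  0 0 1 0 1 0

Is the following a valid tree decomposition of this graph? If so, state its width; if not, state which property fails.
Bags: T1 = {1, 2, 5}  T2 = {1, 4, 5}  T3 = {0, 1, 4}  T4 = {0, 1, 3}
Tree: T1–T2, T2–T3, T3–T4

Yes; width 2.

Checking the three conditions: (i) the bags cover all of {0, 1, 2, 3, 4, 5}; (ii) for each edge, some bag contains both endpoints; (iii) the bags containing any fixed vertex form a subtree. All hold, so the decomposition is valid with width 3 − 1 = 2.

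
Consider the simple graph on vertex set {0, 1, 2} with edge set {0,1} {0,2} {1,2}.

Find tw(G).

2

A width-2 tree decomposition is:
Bags: B1 = {0, 1, 2}
Tree: (single bag)
With just one bag of size 3, the width is 3 − 1 = 2, so tw(G) ≤ 2. For the lower bound, the 3 vertices {0, 1, 2} are pairwise adjacent, and any tree decomposition puts a clique entirely inside one bag — forcing width ≥ 2. Combining the bounds, tw(G) = 2.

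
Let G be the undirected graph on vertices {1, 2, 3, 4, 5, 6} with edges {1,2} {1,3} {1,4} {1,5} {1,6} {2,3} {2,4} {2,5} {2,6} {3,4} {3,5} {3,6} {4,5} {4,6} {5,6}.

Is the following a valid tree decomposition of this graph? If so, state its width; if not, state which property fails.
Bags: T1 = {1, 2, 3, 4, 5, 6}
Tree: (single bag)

Every vertex of G appears in some bag (union = {1, 2, 3, 4, 5, 6}); every edge is covered by a bag; and for each vertex v the set of bags containing v is connected in the bag tree. The decomposition is therefore valid. The largest bag has 6 vertices, so the width is 5.

Yes; width 5.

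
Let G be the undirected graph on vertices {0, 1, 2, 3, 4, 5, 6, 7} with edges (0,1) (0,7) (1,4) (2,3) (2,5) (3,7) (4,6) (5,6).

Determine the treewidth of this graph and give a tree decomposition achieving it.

The largest bag has 3 vertices, giving width 2; this decomposition certifies tw(G) ≤ 2. For the lower bound, G contains the cycle 7–3–2–5–6–4–1–0–7, so G is not a forest; only forests have treewidth ≤ 1, hence tw(G) ≥ 2. Hence tw(G) = 2 exactly.

Treewidth 2.
One optimal decomposition is:
Bags: B1 = {2, 3, 7}  B2 = {2, 5, 7}  B3 = {5, 6, 7}  B4 = {4, 6, 7}  B5 = {1, 4, 7}  B6 = {0, 1, 7}
Tree: B1–B2, B2–B3, B3–B4, B4–B5, B5–B6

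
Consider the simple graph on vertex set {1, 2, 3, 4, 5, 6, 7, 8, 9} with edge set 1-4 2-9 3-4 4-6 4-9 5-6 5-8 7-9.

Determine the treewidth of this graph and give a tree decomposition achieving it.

Every bag has size at most 2, so the width is 2 − 1 = 1 and tw(G) ≤ 1. Since G has at least one edge (e.g. 4–6), it is not an edgeless graph, so tw(G) ≥ 1. Combining the bounds, tw(G) = 1.

Treewidth 1.
Bags: B1 = {4, 6}  B2 = {4, 9}  B3 = {1, 4}  B4 = {5, 6}  B5 = {7, 9}  B6 = {5, 8}  B7 = {3, 4}  B8 = {2, 9}
Tree: B1–B2, B2–B3, B1–B4, B2–B5, B4–B6, B2–B7, B5–B8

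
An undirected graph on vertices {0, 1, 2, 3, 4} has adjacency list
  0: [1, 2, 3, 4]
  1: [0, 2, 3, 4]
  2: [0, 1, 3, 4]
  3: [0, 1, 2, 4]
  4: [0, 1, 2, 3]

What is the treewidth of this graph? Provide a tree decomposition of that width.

Treewidth 4.
Bags: B1 = {0, 1, 2, 3, 4}
Tree: (single bag)

A single bag containing all 5 vertices is trivially a valid decomposition of width 4. For the lower bound, the 5 vertices {0, 1, 2, 3, 4} are pairwise adjacent, and any tree decomposition puts a clique entirely inside one bag — forcing width ≥ 4. Hence tw(G) = 4 exactly.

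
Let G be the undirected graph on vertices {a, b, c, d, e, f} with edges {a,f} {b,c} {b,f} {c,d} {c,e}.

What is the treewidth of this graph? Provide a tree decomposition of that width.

The largest bag has 2 vertices, giving width 1; this decomposition certifies tw(G) ≤ 1. Any graph with an edge has treewidth ≥ 1, and G has the edge f–b. Hence tw(G) = 1 exactly.

Treewidth 1.
Bags: B1 = {b, f}  B2 = {b, c}  B3 = {c, d}  B4 = {c, e}  B5 = {a, f}
Tree: B1–B2, B2–B3, B2–B4, B1–B5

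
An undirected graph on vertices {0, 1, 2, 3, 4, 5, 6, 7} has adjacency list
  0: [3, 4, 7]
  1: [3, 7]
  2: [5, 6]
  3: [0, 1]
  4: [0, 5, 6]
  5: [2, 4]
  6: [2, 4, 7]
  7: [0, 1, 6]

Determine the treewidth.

2

A width-2 tree decomposition is:
Bags: B1 = {2, 5, 6}  B2 = {4, 5, 6}  B3 = {4, 6, 7}  B4 = {0, 4, 7}  B5 = {0, 1, 7}  B6 = {0, 1, 3}
Tree: B1–B2, B2–B3, B3–B4, B4–B5, B5–B6
The largest bag has 3 vertices, giving width 2; this decomposition certifies tw(G) ≤ 2. For the lower bound, G contains the cycle 2–5–4–6–2, so G is not a forest; only forests have treewidth ≤ 1, hence tw(G) ≥ 2. The upper and lower bounds meet at 2, so that is the treewidth.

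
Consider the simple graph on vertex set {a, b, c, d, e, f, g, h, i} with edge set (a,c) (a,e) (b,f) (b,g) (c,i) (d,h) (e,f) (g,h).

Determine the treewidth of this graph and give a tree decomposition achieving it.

Each bag holds 2 vertices, so the decomposition has width 1, which upper-bounds the treewidth. Since G has at least one edge (e.g. i–c), it is not an edgeless graph, so tw(G) ≥ 1. Therefore the treewidth is 1.

Treewidth 1.
Bags: B1 = {c, i}  B2 = {a, c}  B3 = {a, e}  B4 = {e, f}  B5 = {b, f}  B6 = {b, g}  B7 = {g, h}  B8 = {d, h}
Tree: B1–B2, B2–B3, B3–B4, B4–B5, B5–B6, B6–B7, B7–B8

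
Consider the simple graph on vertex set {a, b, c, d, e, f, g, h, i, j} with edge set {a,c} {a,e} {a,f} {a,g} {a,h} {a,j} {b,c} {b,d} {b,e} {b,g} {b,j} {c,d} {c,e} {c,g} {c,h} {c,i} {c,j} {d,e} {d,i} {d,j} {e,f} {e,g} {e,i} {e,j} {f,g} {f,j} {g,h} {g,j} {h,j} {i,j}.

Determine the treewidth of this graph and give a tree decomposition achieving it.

Treewidth 4.
One optimal decomposition is:
Bags: B1 = {a, c, e, g, j}  B2 = {b, c, e, g, j}  B3 = {a, e, f, g, j}  B4 = {a, c, g, h, j}  B5 = {b, c, d, e, j}  B6 = {c, d, e, i, j}
Tree: B1–B2, B1–B3, B1–B4, B2–B5, B5–B6

Every bag has size at most 5, so the width is 5 − 1 = 4 and tw(G) ≤ 4. On the other hand G contains the 5-clique {b, c, d, e, j}. A clique must lie in a single bag of any decomposition, so no decomposition can have width below 4. Combining the bounds, tw(G) = 4.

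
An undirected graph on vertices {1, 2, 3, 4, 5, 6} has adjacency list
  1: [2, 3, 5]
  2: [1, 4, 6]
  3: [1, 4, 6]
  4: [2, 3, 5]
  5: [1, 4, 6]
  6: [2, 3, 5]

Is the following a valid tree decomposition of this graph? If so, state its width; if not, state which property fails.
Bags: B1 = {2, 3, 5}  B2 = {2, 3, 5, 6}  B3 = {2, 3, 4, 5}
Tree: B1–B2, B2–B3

A tree decomposition must satisfy three properties: every vertex lies in some bag; for every edge, both endpoints lie together in some bag; and for every vertex, the bags containing it form a connected subtree. Here vertex 1 appears in no bag, so the decomposition is invalid.

No — vertex 1 appears in no bag.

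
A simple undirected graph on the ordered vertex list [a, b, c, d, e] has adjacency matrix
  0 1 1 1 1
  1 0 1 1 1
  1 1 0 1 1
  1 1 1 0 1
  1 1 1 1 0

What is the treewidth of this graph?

4

A width-4 tree decomposition is:
Bags: B1 = {a, b, c, d, e}
Tree: (single bag)
A single bag containing all 5 vertices is trivially a valid decomposition of width 4. For the lower bound, the 5 vertices {a, b, c, d, e} are pairwise adjacent, and any tree decomposition puts a clique entirely inside one bag — forcing width ≥ 4. Therefore the treewidth is 4.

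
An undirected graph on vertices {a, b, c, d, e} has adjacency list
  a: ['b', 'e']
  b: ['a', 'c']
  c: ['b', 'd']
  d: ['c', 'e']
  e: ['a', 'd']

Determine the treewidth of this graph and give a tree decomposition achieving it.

Treewidth 2.
One such decomposition:
Bags: B1 = {a, b, e}  B2 = {b, c, e}  B3 = {c, d, e}
Tree: B1–B2, B2–B3

The largest bag has 3 vertices, giving width 2; this decomposition certifies tw(G) ≤ 2. Since e–a–b–c–d–e is a cycle in G, G is not acyclic. Forests are exactly the graphs of treewidth ≤ 1, so tw(G) ≥ 2. Therefore the treewidth is 2.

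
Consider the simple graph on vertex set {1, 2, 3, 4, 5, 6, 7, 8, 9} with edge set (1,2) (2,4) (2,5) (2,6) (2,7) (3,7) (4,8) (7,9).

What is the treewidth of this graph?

1

A width-1 tree decomposition is:
Bags: B1 = {1, 2}  B2 = {2, 6}  B3 = {2, 4}  B4 = {2, 7}  B5 = {2, 5}  B6 = {3, 7}  B7 = {4, 8}  B8 = {7, 9}
Tree: B1–B2, B2–B3, B2–B4, B2–B5, B4–B6, B3–B7, B4–B8
Each bag holds 2 vertices, so the decomposition has width 1, which upper-bounds the treewidth. Any graph with an edge has treewidth ≥ 1, and G has the edge 1–2. Combining the bounds, tw(G) = 1.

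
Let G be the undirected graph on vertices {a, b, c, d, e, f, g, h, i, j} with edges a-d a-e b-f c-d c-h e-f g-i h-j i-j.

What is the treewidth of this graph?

A width-1 tree decomposition is:
Bags: B1 = {b, f}  B2 = {e, f}  B3 = {a, e}  B4 = {a, d}  B5 = {c, d}  B6 = {c, h}  B7 = {h, j}  B8 = {i, j}  B9 = {g, i}
Tree: B1–B2, B2–B3, B3–B4, B4–B5, B5–B6, B6–B7, B7–B8, B8–B9
Every bag has size at most 2, so the width is 2 − 1 = 1 and tw(G) ≤ 1. G has an edge, so its treewidth is at least 1. Hence tw(G) = 1 exactly.

1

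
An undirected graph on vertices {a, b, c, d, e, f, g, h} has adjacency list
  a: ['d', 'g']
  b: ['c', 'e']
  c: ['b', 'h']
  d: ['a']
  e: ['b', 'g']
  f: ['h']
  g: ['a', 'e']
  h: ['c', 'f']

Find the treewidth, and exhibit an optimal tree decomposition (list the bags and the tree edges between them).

The largest bag has 2 vertices, giving width 1; this decomposition certifies tw(G) ≤ 1. Since G has at least one edge (e.g. d–a), it is not an edgeless graph, so tw(G) ≥ 1. Combining the bounds, tw(G) = 1.

Treewidth 1.
Bags: B1 = {a, d}  B2 = {a, g}  B3 = {e, g}  B4 = {b, e}  B5 = {b, c}  B6 = {c, h}  B7 = {f, h}
Tree: B1–B2, B2–B3, B3–B4, B4–B5, B5–B6, B6–B7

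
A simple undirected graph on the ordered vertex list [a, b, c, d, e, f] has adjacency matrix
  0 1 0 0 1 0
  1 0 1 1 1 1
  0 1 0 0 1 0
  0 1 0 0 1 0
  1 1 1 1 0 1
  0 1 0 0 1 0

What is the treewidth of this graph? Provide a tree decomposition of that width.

Treewidth 2.
Bags: B1 = {b, d, e}  B2 = {a, b, e}  B3 = {b, e, f}  B4 = {b, c, e}
Tree: B1–B2, B1–B3, B2–B4

Each bag holds 3 vertices, so the decomposition has width 2, which upper-bounds the treewidth. On the other hand G contains the 3-clique {b, d, e}. A clique must lie in a single bag of any decomposition, so no decomposition can have width below 2. Therefore the treewidth is 2.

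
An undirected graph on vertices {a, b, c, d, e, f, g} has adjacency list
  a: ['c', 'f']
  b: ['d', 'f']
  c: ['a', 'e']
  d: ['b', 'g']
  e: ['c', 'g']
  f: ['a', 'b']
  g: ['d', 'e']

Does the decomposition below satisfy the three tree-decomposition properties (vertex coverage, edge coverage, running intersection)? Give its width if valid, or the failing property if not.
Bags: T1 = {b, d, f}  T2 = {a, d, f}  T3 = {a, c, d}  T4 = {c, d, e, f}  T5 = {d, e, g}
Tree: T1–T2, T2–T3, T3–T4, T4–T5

No — bags containing vertex f are not connected in the tree.

A tree decomposition must satisfy three properties: every vertex lies in some bag; for every edge, both endpoints lie together in some bag; and for every vertex, the bags containing it form a connected subtree. Here bags containing vertex f are not connected in the tree, so the decomposition is invalid.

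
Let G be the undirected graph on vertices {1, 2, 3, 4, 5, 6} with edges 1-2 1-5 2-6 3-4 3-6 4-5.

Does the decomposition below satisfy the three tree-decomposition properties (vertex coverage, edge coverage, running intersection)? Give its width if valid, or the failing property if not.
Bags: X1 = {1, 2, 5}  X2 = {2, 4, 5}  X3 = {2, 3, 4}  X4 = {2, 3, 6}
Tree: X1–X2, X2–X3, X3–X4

Yes; width 2.

Vertex coverage: the bags together contain {1, 2, 3, 4, 5, 6}, the full vertex set. Edge coverage: each edge of G has both endpoints in at least one bag. Running intersection: for every vertex, the bags containing it form a connected subtree. All three properties hold, so this is a valid tree decomposition of width max|bag| − 1 = 2, and hence tw(G) ≤ 2.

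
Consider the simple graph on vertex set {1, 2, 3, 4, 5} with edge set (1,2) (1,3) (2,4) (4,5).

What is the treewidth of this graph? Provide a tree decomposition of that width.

Each bag holds 2 vertices, so the decomposition has width 1, which upper-bounds the treewidth. G has an edge, so its treewidth is at least 1. The upper and lower bounds meet at 1, so that is the treewidth.

Treewidth 1.
One such decomposition:
Bags: B1 = {1, 3}  B2 = {1, 2}  B3 = {2, 4}  B4 = {4, 5}
Tree: B1–B2, B2–B3, B3–B4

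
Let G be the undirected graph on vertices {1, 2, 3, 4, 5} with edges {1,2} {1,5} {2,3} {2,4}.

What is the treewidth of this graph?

1

A width-1 tree decomposition is:
Bags: B1 = {1, 5}  B2 = {1, 2}  B3 = {2, 4}  B4 = {2, 3}
Tree: B1–B2, B2–B3, B2–B4
Each bag holds 2 vertices, so the decomposition has width 1, which upper-bounds the treewidth. G has an edge, so its treewidth is at least 1. Combining the bounds, tw(G) = 1.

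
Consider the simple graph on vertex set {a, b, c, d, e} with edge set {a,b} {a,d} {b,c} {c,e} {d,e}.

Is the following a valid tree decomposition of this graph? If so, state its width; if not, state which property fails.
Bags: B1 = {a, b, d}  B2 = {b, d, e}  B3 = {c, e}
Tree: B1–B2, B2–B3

A tree decomposition must satisfy three properties: every vertex lies in some bag; for every edge, both endpoints lie together in some bag; and for every vertex, the bags containing it form a connected subtree. Here edge (b,c) lies in no bag, so the decomposition is invalid.

No — edge (b,c) lies in no bag.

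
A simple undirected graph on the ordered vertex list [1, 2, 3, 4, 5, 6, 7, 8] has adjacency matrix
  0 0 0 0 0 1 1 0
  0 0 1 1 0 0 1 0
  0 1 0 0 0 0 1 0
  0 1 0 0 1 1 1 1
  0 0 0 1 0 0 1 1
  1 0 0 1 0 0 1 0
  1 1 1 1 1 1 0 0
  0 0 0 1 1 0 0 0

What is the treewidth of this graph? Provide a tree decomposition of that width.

Treewidth 2.
Bags: B1 = {2, 4, 7}  B2 = {4, 5, 7}  B3 = {4, 5, 8}  B4 = {4, 6, 7}  B5 = {1, 6, 7}  B6 = {2, 3, 7}
Tree: B1–B2, B2–B3, B1–B4, B4–B5, B1–B6

Each bag holds 3 vertices, so the decomposition has width 2, which upper-bounds the treewidth. Conversely, {4, 5, 8} is a clique of size 3, and the vertices of any clique must share a bag in every tree decomposition; so some bag has ≥ 3 vertices and tw(G) ≥ 2. Therefore the treewidth is 2.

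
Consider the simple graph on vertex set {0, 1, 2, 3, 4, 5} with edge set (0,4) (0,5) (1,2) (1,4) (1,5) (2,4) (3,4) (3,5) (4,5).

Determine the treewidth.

2

A width-2 tree decomposition is:
Bags: B1 = {1, 4, 5}  B2 = {1, 2, 4}  B3 = {0, 4, 5}  B4 = {3, 4, 5}
Tree: B1–B2, B1–B3, B3–B4
Each bag holds 3 vertices, so the decomposition has width 2, which upper-bounds the treewidth. Conversely, {1, 2, 4} is a clique of size 3, and the vertices of any clique must share a bag in every tree decomposition; so some bag has ≥ 3 vertices and tw(G) ≥ 2. The upper and lower bounds meet at 2, so that is the treewidth.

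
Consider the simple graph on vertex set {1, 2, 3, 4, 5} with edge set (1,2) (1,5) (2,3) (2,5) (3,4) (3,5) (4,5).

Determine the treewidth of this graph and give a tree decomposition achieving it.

Treewidth 2.
One optimal decomposition is:
Bags: B1 = {1, 2, 5}  B2 = {2, 3, 5}  B3 = {3, 4, 5}
Tree: B1–B2, B2–B3

The largest bag has 3 vertices, giving width 2; this decomposition certifies tw(G) ≤ 2. On the other hand G contains the 3-clique {1, 2, 5}. A clique must lie in a single bag of any decomposition, so no decomposition can have width below 2. The upper and lower bounds meet at 2, so that is the treewidth.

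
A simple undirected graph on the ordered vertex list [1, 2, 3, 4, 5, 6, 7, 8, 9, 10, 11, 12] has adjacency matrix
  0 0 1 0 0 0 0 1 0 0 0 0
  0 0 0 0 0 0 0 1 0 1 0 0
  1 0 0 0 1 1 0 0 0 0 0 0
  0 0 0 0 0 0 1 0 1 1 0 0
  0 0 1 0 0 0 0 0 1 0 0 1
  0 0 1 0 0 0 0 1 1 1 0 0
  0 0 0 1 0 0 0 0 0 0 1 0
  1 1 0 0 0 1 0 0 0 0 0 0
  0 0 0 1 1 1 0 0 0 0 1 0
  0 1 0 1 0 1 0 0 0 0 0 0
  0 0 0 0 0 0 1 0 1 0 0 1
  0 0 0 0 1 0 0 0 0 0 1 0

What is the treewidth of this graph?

3

A width-3 tree decomposition is:
Bags: B1 = {1, 2, 8, 10}  B2 = {1, 6, 8, 10}  B3 = {1, 3, 6, 10}  B4 = {3, 4, 6, 10}  B5 = {3, 4, 6, 9}  B6 = {3, 4, 5, 9}  B7 = {4, 5, 7, 9}  B8 = {5, 7, 9, 11}  B9 = {5, 7, 11, 12}
Tree: B1–B2, B2–B3, B3–B4, B4–B5, B5–B6, B6–B7, B7–B8, B8–B9
The largest bag has 4 vertices, giving width 3; this decomposition certifies tw(G) ≤ 3. For the lower bound: the 4 vertex sets {1,2,8}, {10}, {6}, {3,4,5,9} are disjoint, each induces a connected subgraph, and every pair is joined by at least one edge of G. Contracting each set to a single vertex therefore yields K_{4} as a minor, and since treewidth is minor-monotone, tw(G) ≥ tw(K_{4}) = 3. Hence tw(G) = 3 exactly.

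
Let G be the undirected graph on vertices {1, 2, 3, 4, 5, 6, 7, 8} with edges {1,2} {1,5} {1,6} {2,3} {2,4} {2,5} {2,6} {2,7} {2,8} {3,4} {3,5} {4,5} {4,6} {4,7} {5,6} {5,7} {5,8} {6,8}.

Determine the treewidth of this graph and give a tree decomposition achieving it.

Treewidth 3.
Bags: B1 = {2, 4, 5, 6}  B2 = {2, 3, 4, 5}  B3 = {2, 5, 6, 8}  B4 = {2, 4, 5, 7}  B5 = {1, 2, 5, 6}
Tree: B1–B2, B1–B3, B2–B4, B3–B5

The largest bag has 4 vertices, giving width 3; this decomposition certifies tw(G) ≤ 3. On the other hand G contains the 4-clique {2, 5, 6, 8}. A clique must lie in a single bag of any decomposition, so no decomposition can have width below 3. Therefore the treewidth is 3.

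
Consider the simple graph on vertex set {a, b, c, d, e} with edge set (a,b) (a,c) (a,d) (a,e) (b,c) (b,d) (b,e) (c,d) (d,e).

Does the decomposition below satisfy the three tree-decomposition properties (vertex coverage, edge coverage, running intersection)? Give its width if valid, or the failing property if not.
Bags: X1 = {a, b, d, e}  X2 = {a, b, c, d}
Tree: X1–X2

Yes; width 3.

Vertex coverage: the bags together contain {a, b, c, d, e}, the full vertex set. Edge coverage: each edge of G has both endpoints in at least one bag. Running intersection: for every vertex, the bags containing it form a connected subtree. All three properties hold, so this is a valid tree decomposition of width max|bag| − 1 = 3, and hence tw(G) ≤ 3.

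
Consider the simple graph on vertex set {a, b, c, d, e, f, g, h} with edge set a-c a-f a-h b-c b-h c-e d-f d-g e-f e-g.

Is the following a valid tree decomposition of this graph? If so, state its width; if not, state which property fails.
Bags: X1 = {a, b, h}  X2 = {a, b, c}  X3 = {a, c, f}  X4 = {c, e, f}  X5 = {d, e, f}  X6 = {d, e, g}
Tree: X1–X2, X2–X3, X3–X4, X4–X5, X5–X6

Yes; width 2.

Every vertex of G appears in some bag (union = {a, b, c, d, e, f, g, h}); every edge is covered by a bag; and for each vertex v the set of bags containing v is connected in the bag tree. The decomposition is therefore valid. The largest bag has 3 vertices, so the width is 2.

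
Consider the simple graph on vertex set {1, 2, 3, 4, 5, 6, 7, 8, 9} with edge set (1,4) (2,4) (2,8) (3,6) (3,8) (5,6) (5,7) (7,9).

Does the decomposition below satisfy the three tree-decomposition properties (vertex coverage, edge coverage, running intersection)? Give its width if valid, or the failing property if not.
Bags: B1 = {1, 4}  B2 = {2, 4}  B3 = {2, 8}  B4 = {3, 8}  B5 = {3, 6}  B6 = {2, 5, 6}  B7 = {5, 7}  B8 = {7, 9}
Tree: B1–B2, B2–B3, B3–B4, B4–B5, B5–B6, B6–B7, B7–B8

No — bags containing vertex 2 are not connected in the tree.

A tree decomposition must satisfy three properties: every vertex lies in some bag; for every edge, both endpoints lie together in some bag; and for every vertex, the bags containing it form a connected subtree. Here bags containing vertex 2 are not connected in the tree, so the decomposition is invalid.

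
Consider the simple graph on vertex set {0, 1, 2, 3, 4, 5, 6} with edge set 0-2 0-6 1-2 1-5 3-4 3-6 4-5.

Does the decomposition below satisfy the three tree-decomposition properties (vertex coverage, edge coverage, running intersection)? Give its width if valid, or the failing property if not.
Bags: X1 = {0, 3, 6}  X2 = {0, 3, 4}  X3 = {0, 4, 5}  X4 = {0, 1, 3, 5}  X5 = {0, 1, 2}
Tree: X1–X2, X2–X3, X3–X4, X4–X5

A tree decomposition must satisfy three properties: every vertex lies in some bag; for every edge, both endpoints lie together in some bag; and for every vertex, the bags containing it form a connected subtree. Here bags containing vertex 3 are not connected in the tree, so the decomposition is invalid.

No — bags containing vertex 3 are not connected in the tree.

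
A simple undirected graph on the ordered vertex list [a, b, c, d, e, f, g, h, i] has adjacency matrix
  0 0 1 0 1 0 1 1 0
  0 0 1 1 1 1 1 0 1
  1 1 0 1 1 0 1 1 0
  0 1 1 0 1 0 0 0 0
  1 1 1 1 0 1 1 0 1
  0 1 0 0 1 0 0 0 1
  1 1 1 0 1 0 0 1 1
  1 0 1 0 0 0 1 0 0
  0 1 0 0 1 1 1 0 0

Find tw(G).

A width-3 tree decomposition is:
Bags: B1 = {b, c, e, g}  B2 = {a, c, e, g}  B3 = {a, c, g, h}  B4 = {b, e, g, i}  B5 = {b, c, d, e}  B6 = {b, e, f, i}
Tree: B1–B2, B2–B3, B1–B4, B1–B5, B4–B6
Each bag holds 4 vertices, so the decomposition has width 3, which upper-bounds the treewidth. For the lower bound, the 4 vertices {a, c, e, g} are pairwise adjacent, and any tree decomposition puts a clique entirely inside one bag — forcing width ≥ 3. The upper and lower bounds meet at 3, so that is the treewidth.

3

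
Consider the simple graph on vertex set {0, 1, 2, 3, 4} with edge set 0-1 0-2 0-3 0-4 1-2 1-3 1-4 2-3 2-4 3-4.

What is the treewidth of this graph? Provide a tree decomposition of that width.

A single bag containing all 5 vertices is trivially a valid decomposition of width 4. For the lower bound, the 5 vertices {0, 1, 2, 3, 4} are pairwise adjacent, and any tree decomposition puts a clique entirely inside one bag — forcing width ≥ 4. Hence tw(G) = 4 exactly.

Treewidth 4.
One such decomposition:
Bags: B1 = {0, 1, 2, 3, 4}
Tree: (single bag)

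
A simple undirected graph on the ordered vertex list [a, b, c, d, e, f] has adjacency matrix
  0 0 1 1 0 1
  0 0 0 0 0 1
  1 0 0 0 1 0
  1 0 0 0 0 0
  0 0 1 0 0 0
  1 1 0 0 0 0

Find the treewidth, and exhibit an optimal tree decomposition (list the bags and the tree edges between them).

Treewidth 1.
One such decomposition:
Bags: B1 = {a, f}  B2 = {a, c}  B3 = {c, e}  B4 = {a, d}  B5 = {b, f}
Tree: B1–B2, B2–B3, B2–B4, B1–B5

The largest bag has 2 vertices, giving width 1; this decomposition certifies tw(G) ≤ 1. Any graph with an edge has treewidth ≥ 1, and G has the edge f–a. Therefore the treewidth is 1.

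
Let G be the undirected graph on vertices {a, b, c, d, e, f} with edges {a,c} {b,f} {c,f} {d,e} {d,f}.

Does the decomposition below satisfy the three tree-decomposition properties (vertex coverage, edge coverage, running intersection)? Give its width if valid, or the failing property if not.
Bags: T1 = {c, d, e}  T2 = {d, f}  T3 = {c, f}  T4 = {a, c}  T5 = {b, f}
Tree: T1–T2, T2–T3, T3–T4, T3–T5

A tree decomposition must satisfy three properties: every vertex lies in some bag; for every edge, both endpoints lie together in some bag; and for every vertex, the bags containing it form a connected subtree. Here bags containing vertex c are not connected in the tree, so the decomposition is invalid.

No — bags containing vertex c are not connected in the tree.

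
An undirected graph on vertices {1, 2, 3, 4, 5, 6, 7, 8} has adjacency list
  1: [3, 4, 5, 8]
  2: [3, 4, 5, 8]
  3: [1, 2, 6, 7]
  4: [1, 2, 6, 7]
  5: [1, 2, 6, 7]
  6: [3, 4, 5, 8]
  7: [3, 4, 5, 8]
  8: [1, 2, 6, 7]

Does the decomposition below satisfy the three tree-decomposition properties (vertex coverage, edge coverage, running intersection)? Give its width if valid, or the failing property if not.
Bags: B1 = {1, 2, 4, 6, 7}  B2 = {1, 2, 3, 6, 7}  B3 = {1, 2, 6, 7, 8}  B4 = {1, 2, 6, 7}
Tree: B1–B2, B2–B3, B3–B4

No — vertex 5 appears in no bag.

A tree decomposition must satisfy three properties: every vertex lies in some bag; for every edge, both endpoints lie together in some bag; and for every vertex, the bags containing it form a connected subtree. Here vertex 5 appears in no bag, so the decomposition is invalid.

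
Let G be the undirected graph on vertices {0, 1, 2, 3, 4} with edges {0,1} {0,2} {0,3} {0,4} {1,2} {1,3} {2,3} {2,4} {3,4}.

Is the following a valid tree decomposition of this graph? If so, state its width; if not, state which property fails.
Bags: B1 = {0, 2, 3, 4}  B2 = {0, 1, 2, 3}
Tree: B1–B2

Yes; width 3.

Vertex coverage: the bags together contain {0, 1, 2, 3, 4}, the full vertex set. Edge coverage: each edge of G has both endpoints in at least one bag. Running intersection: for every vertex, the bags containing it form a connected subtree. All three properties hold, so this is a valid tree decomposition of width max|bag| − 1 = 3, and hence tw(G) ≤ 3.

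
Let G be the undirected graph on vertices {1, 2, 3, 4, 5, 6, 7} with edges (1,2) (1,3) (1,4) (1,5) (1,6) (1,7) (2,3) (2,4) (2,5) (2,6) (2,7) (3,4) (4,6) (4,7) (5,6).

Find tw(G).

3

A width-3 tree decomposition is:
Bags: B1 = {1, 2, 4, 6}  B2 = {1, 2, 4, 7}  B3 = {1, 2, 3, 4}  B4 = {1, 2, 5, 6}
Tree: B1–B2, B2–B3, B1–B4
Each bag holds 4 vertices, so the decomposition has width 3, which upper-bounds the treewidth. Conversely, {1, 2, 3, 4} is a clique of size 4, and the vertices of any clique must share a bag in every tree decomposition; so some bag has ≥ 4 vertices and tw(G) ≥ 3. Hence tw(G) = 3 exactly.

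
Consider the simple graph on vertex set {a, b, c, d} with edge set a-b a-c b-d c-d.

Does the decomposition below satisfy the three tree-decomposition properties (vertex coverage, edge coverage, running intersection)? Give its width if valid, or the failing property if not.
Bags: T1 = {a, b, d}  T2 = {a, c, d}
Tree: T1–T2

Yes; width 2.

Every vertex of G appears in some bag (union = {a, b, c, d}); every edge is covered by a bag; and for each vertex v the set of bags containing v is connected in the bag tree. The decomposition is therefore valid. The largest bag has 3 vertices, so the width is 2.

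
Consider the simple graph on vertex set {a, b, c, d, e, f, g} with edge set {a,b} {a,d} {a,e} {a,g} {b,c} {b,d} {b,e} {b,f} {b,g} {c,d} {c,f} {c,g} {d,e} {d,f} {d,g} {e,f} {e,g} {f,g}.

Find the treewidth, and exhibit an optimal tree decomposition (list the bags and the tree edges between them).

Treewidth 4.
Bags: B1 = {a, b, d, e, g}  B2 = {b, d, e, f, g}  B3 = {b, c, d, f, g}
Tree: B1–B2, B2–B3

Each bag holds 5 vertices, so the decomposition has width 4, which upper-bounds the treewidth. For the lower bound, the 5 vertices {a, b, d, e, g} are pairwise adjacent, and any tree decomposition puts a clique entirely inside one bag — forcing width ≥ 4. Combining the bounds, tw(G) = 4.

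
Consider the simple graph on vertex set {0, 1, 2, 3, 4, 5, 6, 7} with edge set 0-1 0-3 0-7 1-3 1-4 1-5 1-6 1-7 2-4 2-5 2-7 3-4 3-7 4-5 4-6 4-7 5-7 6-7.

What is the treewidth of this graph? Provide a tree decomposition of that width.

Treewidth 3.
One optimal decomposition is:
Bags: B1 = {1, 4, 5, 7}  B2 = {1, 4, 6, 7}  B3 = {1, 3, 4, 7}  B4 = {2, 4, 5, 7}  B5 = {0, 1, 3, 7}
Tree: B1–B2, B1–B3, B1–B4, B3–B5

Every bag has size at most 4, so the width is 4 − 1 = 3 and tw(G) ≤ 3. For the lower bound, the 4 vertices {0, 1, 3, 7} are pairwise adjacent, and any tree decomposition puts a clique entirely inside one bag — forcing width ≥ 3. The upper and lower bounds meet at 3, so that is the treewidth.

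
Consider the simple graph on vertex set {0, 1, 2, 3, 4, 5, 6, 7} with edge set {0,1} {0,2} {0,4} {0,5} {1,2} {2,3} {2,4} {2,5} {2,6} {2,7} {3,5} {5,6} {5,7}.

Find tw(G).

2

A width-2 tree decomposition is:
Bags: B1 = {2, 3, 5}  B2 = {0, 2, 5}  B3 = {0, 1, 2}  B4 = {2, 5, 6}  B5 = {0, 2, 4}  B6 = {2, 5, 7}
Tree: B1–B2, B2–B3, B2–B4, B2–B5, B4–B6
The largest bag has 3 vertices, giving width 2; this decomposition certifies tw(G) ≤ 2. On the other hand G contains the 3-clique {0, 1, 2}. A clique must lie in a single bag of any decomposition, so no decomposition can have width below 2. Combining the bounds, tw(G) = 2.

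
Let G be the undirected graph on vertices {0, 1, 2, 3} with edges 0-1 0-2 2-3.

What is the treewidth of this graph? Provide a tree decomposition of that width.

Treewidth 1.
One optimal decomposition is:
Bags: B1 = {0, 2}  B2 = {2, 3}  B3 = {0, 1}
Tree: B1–B2, B1–B3

Every bag has size at most 2, so the width is 2 − 1 = 1 and tw(G) ≤ 1. Since G has at least one edge (e.g. 0–2), it is not an edgeless graph, so tw(G) ≥ 1. Combining the bounds, tw(G) = 1.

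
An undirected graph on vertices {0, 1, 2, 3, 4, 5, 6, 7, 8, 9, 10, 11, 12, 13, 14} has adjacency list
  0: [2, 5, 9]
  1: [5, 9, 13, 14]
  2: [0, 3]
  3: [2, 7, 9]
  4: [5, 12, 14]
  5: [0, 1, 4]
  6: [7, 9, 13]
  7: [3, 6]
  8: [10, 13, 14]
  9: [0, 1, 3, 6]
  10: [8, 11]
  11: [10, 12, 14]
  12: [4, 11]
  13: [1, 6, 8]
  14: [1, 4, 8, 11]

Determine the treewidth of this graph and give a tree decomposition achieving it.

Each bag holds 4 vertices, so the decomposition has width 3, which upper-bounds the treewidth. For the lower bound: the 4 vertex sets {2,3,7}, {6}, {9}, {0,1,5,13} are disjoint, each induces a connected subgraph, and every pair is joined by at least one edge of G. Contracting each set to a single vertex therefore yields K_{4} as a minor, and since treewidth is minor-monotone, tw(G) ≥ tw(K_{4}) = 3. Therefore the treewidth is 3.

Treewidth 3.
One optimal decomposition is:
Bags: B1 = {2, 3, 6, 7}  B2 = {2, 3, 6, 9}  B3 = {0, 2, 6, 9}  B4 = {0, 6, 9, 13}  B5 = {0, 1, 9, 13}  B6 = {0, 1, 5, 13}  B7 = {1, 5, 8, 13}  B8 = {1, 5, 8, 14}  B9 = {4, 5, 8, 14}  B10 = {4, 8, 10, 14}  B11 = {4, 10, 11, 14}  B12 = {4, 10, 11, 12}
Tree: B1–B2, B2–B3, B3–B4, B4–B5, B5–B6, B6–B7, B7–B8, B8–B9, B9–B10, B10–B11, B11–B12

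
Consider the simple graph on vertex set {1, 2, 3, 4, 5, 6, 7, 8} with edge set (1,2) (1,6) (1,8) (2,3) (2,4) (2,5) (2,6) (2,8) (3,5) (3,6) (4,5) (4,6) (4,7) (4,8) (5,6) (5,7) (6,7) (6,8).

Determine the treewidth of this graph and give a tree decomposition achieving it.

Treewidth 3.
Bags: B1 = {2, 4, 5, 6}  B2 = {4, 5, 6, 7}  B3 = {2, 4, 6, 8}  B4 = {2, 3, 5, 6}  B5 = {1, 2, 6, 8}
Tree: B1–B2, B1–B3, B1–B4, B3–B5

The largest bag has 4 vertices, giving width 3; this decomposition certifies tw(G) ≤ 3. On the other hand G contains the 4-clique {1, 2, 6, 8}. A clique must lie in a single bag of any decomposition, so no decomposition can have width below 3. Hence tw(G) = 3 exactly.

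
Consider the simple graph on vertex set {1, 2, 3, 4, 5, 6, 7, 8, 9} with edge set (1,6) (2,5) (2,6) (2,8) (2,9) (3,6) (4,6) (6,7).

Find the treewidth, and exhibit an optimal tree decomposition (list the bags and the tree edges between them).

The largest bag has 2 vertices, giving width 1; this decomposition certifies tw(G) ≤ 1. Any graph with an edge has treewidth ≥ 1, and G has the edge 2–6. Hence tw(G) = 1 exactly.

Treewidth 1.
Bags: B1 = {2, 6}  B2 = {2, 5}  B3 = {3, 6}  B4 = {2, 8}  B5 = {4, 6}  B6 = {6, 7}  B7 = {1, 6}  B8 = {2, 9}
Tree: B1–B2, B1–B3, B2–B4, B1–B5, B3–B6, B6–B7, B4–B8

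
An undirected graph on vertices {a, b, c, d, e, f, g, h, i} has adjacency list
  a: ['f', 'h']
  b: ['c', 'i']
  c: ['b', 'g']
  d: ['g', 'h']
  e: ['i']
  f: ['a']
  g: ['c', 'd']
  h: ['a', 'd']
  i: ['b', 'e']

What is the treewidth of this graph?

A width-1 tree decomposition is:
Bags: B1 = {e, i}  B2 = {b, i}  B3 = {b, c}  B4 = {c, g}  B5 = {d, g}  B6 = {d, h}  B7 = {a, h}  B8 = {a, f}
Tree: B1–B2, B2–B3, B3–B4, B4–B5, B5–B6, B6–B7, B7–B8
Every bag has size at most 2, so the width is 2 − 1 = 1 and tw(G) ≤ 1. Since G has at least one edge (e.g. e–i), it is not an edgeless graph, so tw(G) ≥ 1. Combining the bounds, tw(G) = 1.

1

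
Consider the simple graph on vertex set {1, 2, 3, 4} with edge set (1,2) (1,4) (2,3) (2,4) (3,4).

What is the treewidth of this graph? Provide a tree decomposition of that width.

Treewidth 2.
Bags: B1 = {1, 2, 4}  B2 = {2, 3, 4}
Tree: B1–B2

Each bag holds 3 vertices, so the decomposition has width 2, which upper-bounds the treewidth. Conversely, {1, 2, 4} is a clique of size 3, and the vertices of any clique must share a bag in every tree decomposition; so some bag has ≥ 3 vertices and tw(G) ≥ 2. Combining the bounds, tw(G) = 2.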